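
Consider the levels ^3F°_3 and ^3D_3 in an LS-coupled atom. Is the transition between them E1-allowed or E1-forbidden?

Parity must change: odd → even — ✓.
ΔS = 0: S: 1 → 1 — ✓.
ΔL = 0, ±1 (not L=0↔0): L: 3 → 2, ΔL = -1 — ✓.
ΔJ = 0, ±1 (not J=0↔0): J: 3 → 3, ΔJ = +0 — ✓.
All four E1 rules are satisfied.

allowed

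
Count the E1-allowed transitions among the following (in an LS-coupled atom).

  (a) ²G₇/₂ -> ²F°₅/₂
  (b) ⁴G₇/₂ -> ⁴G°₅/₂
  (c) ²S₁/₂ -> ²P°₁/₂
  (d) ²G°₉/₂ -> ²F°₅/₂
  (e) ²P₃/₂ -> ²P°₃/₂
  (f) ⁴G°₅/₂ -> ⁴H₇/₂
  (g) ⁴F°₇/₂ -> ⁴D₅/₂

6

(a) allowed
(b) allowed
(c) allowed
(d) forbidden (parity, ΔJ fail)
(e) allowed
(f) allowed
(g) allowed
Total allowed: 6 of 7.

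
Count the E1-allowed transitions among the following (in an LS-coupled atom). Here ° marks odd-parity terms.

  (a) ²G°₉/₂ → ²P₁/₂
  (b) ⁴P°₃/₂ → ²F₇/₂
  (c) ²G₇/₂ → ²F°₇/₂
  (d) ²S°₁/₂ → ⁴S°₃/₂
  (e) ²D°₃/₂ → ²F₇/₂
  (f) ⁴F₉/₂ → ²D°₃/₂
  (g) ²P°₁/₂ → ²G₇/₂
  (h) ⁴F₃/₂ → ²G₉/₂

(a) forbidden (ΔL, ΔJ fail)
(b) forbidden (ΔS, ΔL, ΔJ fail)
(c) allowed
(d) forbidden (parity, ΔS, ΔL fail)
(e) forbidden (ΔJ fails)
(f) forbidden (ΔS, ΔJ fail)
(g) forbidden (ΔL, ΔJ fail)
(h) forbidden (parity, ΔS, ΔJ fail)
Total allowed: 1 of 8.

1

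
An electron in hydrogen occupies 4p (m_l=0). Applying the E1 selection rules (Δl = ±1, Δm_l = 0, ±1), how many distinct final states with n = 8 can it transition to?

4

E1 requires Δl = ±1, so l_f ∈ {0, 2}; with 0 ≤ l_f ≤ n_f−1 = 7, the allowed l_f values are {0, 2}.
For l_f = 0: m_f ∈ {m_i−1, m_i, m_i+1} ∩ [−0, 0] = {0} → 1 state.
For l_f = 2: m_f ∈ {m_i−1, m_i, m_i+1} ∩ [−2, 2] = {-1, 0, 1} → 3 states.
Total: 4.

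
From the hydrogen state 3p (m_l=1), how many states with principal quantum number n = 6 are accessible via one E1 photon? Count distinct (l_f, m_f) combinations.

E1 requires Δl = ±1, so l_f ∈ {0, 2}; with 0 ≤ l_f ≤ n_f−1 = 5, the allowed l_f values are {0, 2}.
For l_f = 0: m_f ∈ {m_i−1, m_i, m_i+1} ∩ [−0, 0] = {0} → 1 state.
For l_f = 2: m_f ∈ {m_i−1, m_i, m_i+1} ∩ [−2, 2] = {0, 1, 2} → 3 states.
Total: 4.

4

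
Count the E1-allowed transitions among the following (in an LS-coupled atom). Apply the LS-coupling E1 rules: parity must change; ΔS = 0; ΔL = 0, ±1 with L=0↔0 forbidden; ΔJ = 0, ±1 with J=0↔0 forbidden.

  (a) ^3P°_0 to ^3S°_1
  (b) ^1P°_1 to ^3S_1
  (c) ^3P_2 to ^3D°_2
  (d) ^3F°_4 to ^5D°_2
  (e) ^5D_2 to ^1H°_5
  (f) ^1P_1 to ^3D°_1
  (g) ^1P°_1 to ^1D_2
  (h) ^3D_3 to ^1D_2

2

(a) forbidden (parity fails)
(b) forbidden (ΔS fails)
(c) allowed
(d) forbidden (parity, ΔS, ΔJ fail)
(e) forbidden (ΔS, ΔL, ΔJ fail)
(f) forbidden (ΔS fails)
(g) allowed
(h) forbidden (parity, ΔS fail)
Total allowed: 2 of 8.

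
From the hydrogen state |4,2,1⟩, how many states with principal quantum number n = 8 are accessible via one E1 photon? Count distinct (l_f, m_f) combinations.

5

E1 requires Δl = ±1, so l_f ∈ {1, 3}; with 0 ≤ l_f ≤ n_f−1 = 7, the allowed l_f values are {1, 3}.
For l_f = 1: m_f ∈ {m_i−1, m_i, m_i+1} ∩ [−1, 1] = {0, 1} → 2 states.
For l_f = 3: m_f ∈ {m_i−1, m_i, m_i+1} ∩ [−3, 3] = {0, 1, 2} → 3 states.
Total: 5.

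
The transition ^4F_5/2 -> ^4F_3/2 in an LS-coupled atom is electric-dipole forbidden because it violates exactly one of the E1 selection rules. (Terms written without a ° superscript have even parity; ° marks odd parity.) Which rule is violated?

parity

Initial level: S=3/2, L=3, J=5/2, parity even. Final level: S=3/2, L=3, J=3/2, parity even.
ΔJ = 0, ±1 (not J=0↔0): J: 5/2 → 3/2, ΔJ = -1 — ok.
ΔL = 0, ±1 (not L=0↔0): L: 3 → 3, ΔL = +0 — ok.
ΔS = 0: S: 3/2 → 3/2 — ok.
Parity must change: even → even — fails.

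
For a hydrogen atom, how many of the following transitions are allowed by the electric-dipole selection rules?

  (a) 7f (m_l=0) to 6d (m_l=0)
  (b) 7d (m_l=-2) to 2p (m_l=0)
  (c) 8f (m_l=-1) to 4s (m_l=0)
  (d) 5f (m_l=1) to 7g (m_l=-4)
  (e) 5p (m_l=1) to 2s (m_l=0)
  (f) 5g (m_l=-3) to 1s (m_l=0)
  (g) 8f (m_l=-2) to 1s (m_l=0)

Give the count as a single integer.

(a) allowed
(b) forbidden — Δm_l = +2 (E1 requires Δm_l = 0, ±1)
(c) forbidden — Δl = -3 (E1 requires Δl = ±1)
(d) forbidden — Δm_l = -5 (E1 requires Δm_l = 0, ±1)
(e) allowed
(f) forbidden — Δl = -4 (E1 requires Δl = ±1); Δm_l = +3 (E1 requires Δm_l = 0, ±1)
(g) forbidden — Δl = -3 (E1 requires Δl = ±1); Δm_l = +2 (E1 requires Δm_l = 0, ±1)
Total allowed: 2 of 7.

2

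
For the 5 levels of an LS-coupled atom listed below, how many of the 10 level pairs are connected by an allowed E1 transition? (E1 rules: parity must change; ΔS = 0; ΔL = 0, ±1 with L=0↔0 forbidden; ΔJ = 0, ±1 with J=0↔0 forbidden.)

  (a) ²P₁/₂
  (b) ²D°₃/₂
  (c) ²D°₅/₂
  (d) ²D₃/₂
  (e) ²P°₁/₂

(a)–(b): allowed.
(a)–(c): forbidden (ΔJ).
(a)–(d): forbidden (parity).
(a)–(e): allowed.
(b)–(c): forbidden (parity).
(b)–(d): allowed.
(b)–(e): forbidden (parity).
(c)–(d): allowed.
(c)–(e): forbidden (parity, ΔJ).
(d)–(e): allowed.
Allowed pairs: 5 of 10.

5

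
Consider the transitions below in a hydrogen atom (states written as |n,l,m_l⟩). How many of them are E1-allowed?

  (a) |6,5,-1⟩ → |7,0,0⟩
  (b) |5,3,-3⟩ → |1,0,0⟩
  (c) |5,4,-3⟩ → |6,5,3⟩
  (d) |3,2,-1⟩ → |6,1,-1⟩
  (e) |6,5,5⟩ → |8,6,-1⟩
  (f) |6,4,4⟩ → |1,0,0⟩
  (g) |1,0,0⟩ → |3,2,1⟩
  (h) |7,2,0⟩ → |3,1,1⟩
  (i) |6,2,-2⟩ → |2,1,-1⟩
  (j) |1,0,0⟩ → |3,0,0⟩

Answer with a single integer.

3

(a) forbidden — Δl = -5 (E1 requires Δl = ±1)
(b) forbidden — Δl = -3 (E1 requires Δl = ±1); Δm_l = +3 (E1 requires Δm_l = 0, ±1)
(c) forbidden — Δm_l = +6 (E1 requires Δm_l = 0, ±1)
(d) allowed
(e) forbidden — Δm_l = -6 (E1 requires Δm_l = 0, ±1)
(f) forbidden — Δl = -4 (E1 requires Δl = ±1); Δm_l = -4 (E1 requires Δm_l = 0, ±1)
(g) forbidden — Δl = +2 (E1 requires Δl = ±1)
(h) allowed
(i) allowed
(j) forbidden — Δl = +0 (E1 requires Δl = ±1)
Total allowed: 3 of 10.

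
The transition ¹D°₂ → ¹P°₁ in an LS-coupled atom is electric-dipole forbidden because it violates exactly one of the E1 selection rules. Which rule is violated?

Reading off the term symbols: S 0→0, L 2→1, J 2→1, parity odd→odd.
Parity must change: odd → odd — ✗.
ΔS = 0: S: 0 → 0 — ✓.
ΔL = 0, ±1 (not L=0↔0): L: 2 → 1, ΔL = -1 — ✓.
ΔJ = 0, ±1 (not J=0↔0): J: 2 → 1, ΔJ = -1 — ✓.

parity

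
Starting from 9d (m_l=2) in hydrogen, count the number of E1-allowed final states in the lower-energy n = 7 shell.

E1 requires Δl = ±1, so l_f ∈ {1, 3}; with 0 ≤ l_f ≤ n_f−1 = 6, the allowed l_f values are {1, 3}.
For l_f = 1: m_f ∈ {m_i−1, m_i, m_i+1} ∩ [−1, 1] = {1} → 1 state.
For l_f = 3: m_f ∈ {m_i−1, m_i, m_i+1} ∩ [−3, 3] = {1, 2, 3} → 3 states.
Total: 4.

4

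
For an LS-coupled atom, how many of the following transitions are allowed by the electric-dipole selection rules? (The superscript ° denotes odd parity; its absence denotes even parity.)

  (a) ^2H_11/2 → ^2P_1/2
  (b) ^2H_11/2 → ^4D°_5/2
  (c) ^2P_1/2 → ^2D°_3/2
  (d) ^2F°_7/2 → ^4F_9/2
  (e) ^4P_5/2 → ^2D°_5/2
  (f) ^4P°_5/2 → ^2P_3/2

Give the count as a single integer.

1

(a) forbidden (parity, ΔL, ΔJ fail)
(b) forbidden (ΔS, ΔL, ΔJ fail)
(c) allowed
(d) forbidden (ΔS fails)
(e) forbidden (ΔS fails)
(f) forbidden (ΔS fails)
Total allowed: 1 of 6.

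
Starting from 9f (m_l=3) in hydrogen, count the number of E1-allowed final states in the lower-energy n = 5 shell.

E1 requires Δl = ±1, so l_f ∈ {2, 4}; with 0 ≤ l_f ≤ n_f−1 = 4, the allowed l_f values are {2, 4}.
For l_f = 2: m_f ∈ {m_i−1, m_i, m_i+1} ∩ [−2, 2] = {2} → 1 state.
For l_f = 4: m_f ∈ {m_i−1, m_i, m_i+1} ∩ [−4, 4] = {2, 3, 4} → 3 states.
Total: 4.

4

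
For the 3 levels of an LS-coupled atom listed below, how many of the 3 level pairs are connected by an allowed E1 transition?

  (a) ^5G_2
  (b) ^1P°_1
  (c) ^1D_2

1

(a)–(b): forbidden (ΔS, ΔL).
(a)–(c): forbidden (parity, ΔS, ΔL).
(b)–(c): allowed.
Allowed pairs: 1 of 3.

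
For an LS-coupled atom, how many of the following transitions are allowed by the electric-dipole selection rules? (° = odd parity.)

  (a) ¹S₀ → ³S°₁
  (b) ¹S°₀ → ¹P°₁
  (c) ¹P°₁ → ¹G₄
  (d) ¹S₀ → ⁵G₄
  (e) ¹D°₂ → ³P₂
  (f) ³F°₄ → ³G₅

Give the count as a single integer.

1

(a) forbidden (ΔS, ΔL fail)
(b) forbidden (parity fails)
(c) forbidden (ΔL, ΔJ fail)
(d) forbidden (parity, ΔS, ΔL, ΔJ fail)
(e) forbidden (ΔS fails)
(f) allowed
Total allowed: 1 of 6.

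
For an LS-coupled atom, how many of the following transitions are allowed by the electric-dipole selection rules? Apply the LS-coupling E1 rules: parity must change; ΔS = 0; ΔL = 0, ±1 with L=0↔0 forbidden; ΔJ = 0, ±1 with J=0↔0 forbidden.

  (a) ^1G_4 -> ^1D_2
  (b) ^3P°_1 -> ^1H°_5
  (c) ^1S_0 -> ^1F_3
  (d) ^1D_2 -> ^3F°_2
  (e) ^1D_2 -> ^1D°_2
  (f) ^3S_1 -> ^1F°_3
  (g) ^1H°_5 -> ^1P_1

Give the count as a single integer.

1

(a) forbidden (parity, ΔL, ΔJ fail)
(b) forbidden (parity, ΔS, ΔL, ΔJ fail)
(c) forbidden (parity, ΔL, ΔJ fail)
(d) forbidden (ΔS fails)
(e) allowed
(f) forbidden (ΔS, ΔL, ΔJ fail)
(g) forbidden (ΔL, ΔJ fail)
Total allowed: 1 of 7.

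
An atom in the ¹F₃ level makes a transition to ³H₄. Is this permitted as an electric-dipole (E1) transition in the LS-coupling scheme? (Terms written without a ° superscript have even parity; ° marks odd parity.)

Initial level: S=0, L=3, J=3, parity even. Final level: S=1, L=5, J=4, parity even.
Parity must change: even → even — fails.
ΔS = 0: S: 0 → 1 — fails.
ΔL = 0, ±1 (not L=0↔0): L: 3 → 5, ΔL = +2 — fails.
ΔJ = 0, ±1 (not J=0↔0): J: 3 → 4, ΔJ = +1 — ok.
Rule(s) violated: parity, ΔS, ΔL.

forbidden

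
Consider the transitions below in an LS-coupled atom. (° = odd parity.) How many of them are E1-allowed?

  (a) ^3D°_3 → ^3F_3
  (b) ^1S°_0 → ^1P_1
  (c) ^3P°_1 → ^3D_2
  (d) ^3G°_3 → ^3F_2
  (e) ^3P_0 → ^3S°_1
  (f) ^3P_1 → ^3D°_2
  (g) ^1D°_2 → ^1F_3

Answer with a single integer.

(a) allowed
(b) allowed
(c) allowed
(d) allowed
(e) allowed
(f) allowed
(g) allowed
Total allowed: 7 of 7.

7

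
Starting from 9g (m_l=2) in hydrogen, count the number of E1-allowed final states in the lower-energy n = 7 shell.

6

E1 requires Δl = ±1, so l_f ∈ {3, 5}; with 0 ≤ l_f ≤ n_f−1 = 6, the allowed l_f values are {3, 5}.
For l_f = 3: m_f ∈ {m_i−1, m_i, m_i+1} ∩ [−3, 3] = {1, 2, 3} → 3 states.
For l_f = 5: m_f ∈ {m_i−1, m_i, m_i+1} ∩ [−5, 5] = {1, 2, 3} → 3 states.
Total: 6.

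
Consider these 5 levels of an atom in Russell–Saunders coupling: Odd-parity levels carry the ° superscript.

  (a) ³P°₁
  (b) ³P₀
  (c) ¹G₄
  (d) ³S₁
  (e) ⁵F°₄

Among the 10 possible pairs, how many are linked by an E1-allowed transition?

2

(a)–(b): allowed.
(a)–(c): forbidden (ΔS, ΔL, ΔJ).
(a)–(d): allowed.
(a)–(e): forbidden (parity, ΔS, ΔL, ΔJ).
(b)–(c): forbidden (parity, ΔS, ΔL, ΔJ).
(b)–(d): forbidden (parity).
(b)–(e): forbidden (ΔS, ΔL, ΔJ).
(c)–(d): forbidden (parity, ΔS, ΔL, ΔJ).
(c)–(e): forbidden (ΔS).
(d)–(e): forbidden (ΔS, ΔL, ΔJ).
Allowed pairs: 2 of 10.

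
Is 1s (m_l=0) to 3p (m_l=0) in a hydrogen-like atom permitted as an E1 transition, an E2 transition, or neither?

E1

Δl = 1 − 0 = +1; l_i + l_f = 1.
Δm_l = +0.
E1 (Δl = ±1, |Δm_l| ≤ 1): satisfied.
E2 (Δl = 0,±2, l_i+l_f ≥ 2, |Δm_l| ≤ 2): not satisfied.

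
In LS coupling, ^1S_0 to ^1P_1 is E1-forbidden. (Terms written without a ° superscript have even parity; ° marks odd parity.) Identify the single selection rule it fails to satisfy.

parity

Initial level: S=0, L=0, J=0, parity even. Final level: S=0, L=1, J=1, parity even.
Parity must change: even → even — violated.
ΔS = 0: S: 0 → 0 — satisfied.
ΔL = 0, ±1 (not L=0↔0): L: 0 → 1, ΔL = +1 — satisfied.
ΔJ = 0, ±1 (not J=0↔0): J: 0 → 1, ΔJ = +1 — satisfied.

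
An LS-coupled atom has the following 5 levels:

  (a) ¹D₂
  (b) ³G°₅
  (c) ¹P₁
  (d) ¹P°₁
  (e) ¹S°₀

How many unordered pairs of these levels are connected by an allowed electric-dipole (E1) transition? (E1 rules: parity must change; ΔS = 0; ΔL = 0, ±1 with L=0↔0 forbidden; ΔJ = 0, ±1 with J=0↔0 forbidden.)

3

(a)–(b): forbidden (ΔS, ΔL, ΔJ).
(a)–(c): forbidden (parity).
(a)–(d): allowed.
(a)–(e): forbidden (ΔL, ΔJ).
(b)–(c): forbidden (ΔS, ΔL, ΔJ).
(b)–(d): forbidden (parity, ΔS, ΔL, ΔJ).
(b)–(e): forbidden (parity, ΔS, ΔL, ΔJ).
(c)–(d): allowed.
(c)–(e): allowed.
(d)–(e): forbidden (parity).
Allowed pairs: 3 of 10.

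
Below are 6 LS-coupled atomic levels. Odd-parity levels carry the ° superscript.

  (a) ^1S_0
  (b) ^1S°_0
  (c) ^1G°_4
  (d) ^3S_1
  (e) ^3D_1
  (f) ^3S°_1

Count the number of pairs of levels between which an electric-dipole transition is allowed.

0

(a)–(b): forbidden (ΔL, ΔJ).
(a)–(c): forbidden (ΔL, ΔJ).
(a)–(d): forbidden (parity, ΔS, ΔL).
(a)–(e): forbidden (parity, ΔS, ΔL).
(a)–(f): forbidden (ΔS, ΔL).
(b)–(c): forbidden (parity, ΔL, ΔJ).
(b)–(d): forbidden (ΔS, ΔL).
(b)–(e): forbidden (ΔS, ΔL).
(b)–(f): forbidden (parity, ΔS, ΔL).
(c)–(d): forbidden (ΔS, ΔL, ΔJ).
(c)–(e): forbidden (ΔS, ΔL, ΔJ).
(c)–(f): forbidden (parity, ΔS, ΔL, ΔJ).
(d)–(e): forbidden (parity, ΔL).
(d)–(f): forbidden (ΔL).
(e)–(f): forbidden (ΔL).
Allowed pairs: 0 of 15.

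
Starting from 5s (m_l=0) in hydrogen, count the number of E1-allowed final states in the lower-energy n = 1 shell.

0

E1 requires l_f ∈ {-1, 1}, but neither lies in [0, 0], so no final state is reachable.
Total: 0.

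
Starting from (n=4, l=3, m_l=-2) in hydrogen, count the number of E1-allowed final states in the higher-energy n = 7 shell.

5

E1 requires Δl = ±1, so l_f ∈ {2, 4}; with 0 ≤ l_f ≤ n_f−1 = 6, the allowed l_f values are {2, 4}.
For l_f = 2: m_f ∈ {m_i−1, m_i, m_i+1} ∩ [−2, 2] = {-2, -1} → 2 states.
For l_f = 4: m_f ∈ {m_i−1, m_i, m_i+1} ∩ [−4, 4] = {-3, -2, -1} → 3 states.
Total: 5.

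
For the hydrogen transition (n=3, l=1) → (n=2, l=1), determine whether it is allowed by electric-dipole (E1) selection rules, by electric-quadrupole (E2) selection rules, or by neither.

Δl = 1 − 1 = +0; l_i + l_f = 2.
E1 (Δl = ±1): not satisfied.
E2 (Δl = 0,±2, l_i+l_f ≥ 2): satisfied.

E2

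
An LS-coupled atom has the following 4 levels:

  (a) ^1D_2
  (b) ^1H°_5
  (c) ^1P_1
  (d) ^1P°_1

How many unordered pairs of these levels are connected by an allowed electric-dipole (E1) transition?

2

(a)–(b): forbidden (ΔL, ΔJ).
(a)–(c): forbidden (parity).
(a)–(d): allowed.
(b)–(c): forbidden (ΔL, ΔJ).
(b)–(d): forbidden (parity, ΔL, ΔJ).
(c)–(d): allowed.
Allowed pairs: 2 of 6.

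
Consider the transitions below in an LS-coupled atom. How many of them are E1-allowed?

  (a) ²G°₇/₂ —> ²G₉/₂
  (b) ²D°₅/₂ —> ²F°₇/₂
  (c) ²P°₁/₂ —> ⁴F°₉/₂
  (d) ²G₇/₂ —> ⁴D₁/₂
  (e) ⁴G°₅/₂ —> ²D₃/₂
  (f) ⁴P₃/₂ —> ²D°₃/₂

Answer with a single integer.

(a) allowed
(b) forbidden (parity fails)
(c) forbidden (parity, ΔS, ΔL, ΔJ fail)
(d) forbidden (parity, ΔS, ΔL, ΔJ fail)
(e) forbidden (ΔS, ΔL fail)
(f) forbidden (ΔS fails)
Total allowed: 1 of 6.

1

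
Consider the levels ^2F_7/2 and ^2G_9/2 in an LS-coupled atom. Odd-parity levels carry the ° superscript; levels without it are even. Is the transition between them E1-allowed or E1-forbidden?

forbidden

Reading off the term symbols: S 1/2→1/2, L 3→4, J 7/2→9/2, parity even→even.
ΔJ = 0, ±1 (not J=0↔0): J: 7/2 → 9/2, ΔJ = +1 — ✓.
Parity must change: even → even — ✗.
ΔL = 0, ±1 (not L=0↔0): L: 3 → 4, ΔL = +1 — ✓.
ΔS = 0: S: 1/2 → 1/2 — ✓.
Rule(s) violated: parity.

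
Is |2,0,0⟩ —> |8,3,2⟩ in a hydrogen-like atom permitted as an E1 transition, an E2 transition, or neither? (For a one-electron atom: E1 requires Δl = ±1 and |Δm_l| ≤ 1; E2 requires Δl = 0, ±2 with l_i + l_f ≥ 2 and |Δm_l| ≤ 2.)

Δl = 3 − 0 = +3; l_i + l_f = 3.
Δm_l = +2.
E1 (Δl = ±1, |Δm_l| ≤ 1): not satisfied.
E2 (Δl = 0,±2, l_i+l_f ≥ 2, |Δm_l| ≤ 2): not satisfied.

neither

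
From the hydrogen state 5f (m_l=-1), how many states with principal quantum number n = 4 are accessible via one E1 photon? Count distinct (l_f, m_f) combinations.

E1 requires Δl = ±1, so l_f ∈ {2, 4}; with 0 ≤ l_f ≤ n_f−1 = 3, the allowed l_f values are {2}.
For l_f = 2: m_f ∈ {m_i−1, m_i, m_i+1} ∩ [−2, 2] = {-2, -1, 0} → 3 states.
Total: 3.

3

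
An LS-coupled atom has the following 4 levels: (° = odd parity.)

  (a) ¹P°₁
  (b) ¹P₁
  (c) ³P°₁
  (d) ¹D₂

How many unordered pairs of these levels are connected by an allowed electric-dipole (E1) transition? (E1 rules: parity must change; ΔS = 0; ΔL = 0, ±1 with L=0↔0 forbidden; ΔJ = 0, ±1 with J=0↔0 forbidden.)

2

(a)–(b): allowed.
(a)–(c): forbidden (parity, ΔS).
(a)–(d): allowed.
(b)–(c): forbidden (ΔS).
(b)–(d): forbidden (parity).
(c)–(d): forbidden (ΔS).
Allowed pairs: 2 of 6.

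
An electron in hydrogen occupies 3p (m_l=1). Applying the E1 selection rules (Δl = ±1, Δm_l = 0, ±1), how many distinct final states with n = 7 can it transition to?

E1 requires Δl = ±1, so l_f ∈ {0, 2}; with 0 ≤ l_f ≤ n_f−1 = 6, the allowed l_f values are {0, 2}.
For l_f = 0: m_f ∈ {m_i−1, m_i, m_i+1} ∩ [−0, 0] = {0} → 1 state.
For l_f = 2: m_f ∈ {m_i−1, m_i, m_i+1} ∩ [−2, 2] = {0, 1, 2} → 3 states.
Total: 4.

4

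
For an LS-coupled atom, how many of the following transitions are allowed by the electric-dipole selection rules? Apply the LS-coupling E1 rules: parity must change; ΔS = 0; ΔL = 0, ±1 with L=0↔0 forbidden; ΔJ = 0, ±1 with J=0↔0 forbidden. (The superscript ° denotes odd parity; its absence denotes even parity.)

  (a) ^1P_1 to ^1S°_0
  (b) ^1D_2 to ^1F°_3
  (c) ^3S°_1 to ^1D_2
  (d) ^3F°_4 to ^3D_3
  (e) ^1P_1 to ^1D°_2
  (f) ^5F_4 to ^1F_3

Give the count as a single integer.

(a) allowed
(b) allowed
(c) forbidden (ΔS, ΔL fail)
(d) allowed
(e) allowed
(f) forbidden (parity, ΔS fail)
Total allowed: 4 of 6.

4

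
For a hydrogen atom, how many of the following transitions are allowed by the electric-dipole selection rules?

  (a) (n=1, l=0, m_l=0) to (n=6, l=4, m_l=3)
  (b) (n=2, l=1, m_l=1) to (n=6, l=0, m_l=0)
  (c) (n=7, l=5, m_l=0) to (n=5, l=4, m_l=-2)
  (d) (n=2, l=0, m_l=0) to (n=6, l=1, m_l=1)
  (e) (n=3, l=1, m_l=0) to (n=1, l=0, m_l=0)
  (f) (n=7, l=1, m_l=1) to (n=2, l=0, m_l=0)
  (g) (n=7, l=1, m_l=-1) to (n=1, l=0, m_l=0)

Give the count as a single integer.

(a) forbidden — Δl = +4 (E1 requires Δl = ±1); Δm_l = +3 (E1 requires Δm_l = 0, ±1)
(b) allowed
(c) forbidden — Δm_l = -2 (E1 requires Δm_l = 0, ±1)
(d) allowed
(e) allowed
(f) allowed
(g) allowed
Total allowed: 5 of 7.

5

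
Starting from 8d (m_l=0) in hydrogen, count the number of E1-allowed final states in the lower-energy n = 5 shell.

E1 requires Δl = ±1, so l_f ∈ {1, 3}; with 0 ≤ l_f ≤ n_f−1 = 4, the allowed l_f values are {1, 3}.
For l_f = 1: m_f ∈ {m_i−1, m_i, m_i+1} ∩ [−1, 1] = {-1, 0, 1} → 3 states.
For l_f = 3: m_f ∈ {m_i−1, m_i, m_i+1} ∩ [−3, 3] = {-1, 0, 1} → 3 states.
Total: 6.

6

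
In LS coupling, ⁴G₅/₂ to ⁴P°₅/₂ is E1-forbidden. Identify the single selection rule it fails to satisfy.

the ΔL = 0, ±1 rule

Reading off the term symbols: S 3/2→3/2, L 4→1, J 5/2→5/2, parity even→odd.
Parity must change: even → odd — ✓.
ΔS = 0: S: 3/2 → 3/2 — ✓.
ΔL = 0, ±1 (not L=0↔0): L: 4 → 1, ΔL = -3 — ✗.
ΔJ = 0, ±1 (not J=0↔0): J: 5/2 → 5/2, ΔJ = +0 — ✓.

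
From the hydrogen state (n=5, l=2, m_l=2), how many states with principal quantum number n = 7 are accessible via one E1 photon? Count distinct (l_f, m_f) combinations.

4

E1 requires Δl = ±1, so l_f ∈ {1, 3}; with 0 ≤ l_f ≤ n_f−1 = 6, the allowed l_f values are {1, 3}.
For l_f = 1: m_f ∈ {m_i−1, m_i, m_i+1} ∩ [−1, 1] = {1} → 1 state.
For l_f = 3: m_f ∈ {m_i−1, m_i, m_i+1} ∩ [−3, 3] = {1, 2, 3} → 3 states.
Total: 4.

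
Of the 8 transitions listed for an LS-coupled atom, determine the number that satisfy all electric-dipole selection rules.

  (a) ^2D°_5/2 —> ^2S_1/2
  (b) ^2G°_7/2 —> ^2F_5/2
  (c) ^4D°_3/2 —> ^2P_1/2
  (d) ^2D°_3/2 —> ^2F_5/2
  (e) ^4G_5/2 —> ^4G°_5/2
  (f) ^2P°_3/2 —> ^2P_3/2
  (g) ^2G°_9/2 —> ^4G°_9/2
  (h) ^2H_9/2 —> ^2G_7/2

(a) forbidden (ΔL, ΔJ fail)
(b) allowed
(c) forbidden (ΔS fails)
(d) allowed
(e) allowed
(f) allowed
(g) forbidden (parity, ΔS fail)
(h) forbidden (parity fails)
Total allowed: 4 of 8.

4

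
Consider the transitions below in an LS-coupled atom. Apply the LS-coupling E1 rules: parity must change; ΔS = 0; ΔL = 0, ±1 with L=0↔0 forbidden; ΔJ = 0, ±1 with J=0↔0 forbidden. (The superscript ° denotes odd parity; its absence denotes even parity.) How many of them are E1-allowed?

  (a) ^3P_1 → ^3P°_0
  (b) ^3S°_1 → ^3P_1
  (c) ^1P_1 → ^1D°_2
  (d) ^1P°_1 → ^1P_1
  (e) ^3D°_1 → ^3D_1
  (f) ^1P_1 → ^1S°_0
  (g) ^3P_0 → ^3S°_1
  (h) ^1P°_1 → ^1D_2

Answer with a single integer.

(a) allowed
(b) allowed
(c) allowed
(d) allowed
(e) allowed
(f) allowed
(g) allowed
(h) allowed
Total allowed: 8 of 8.

8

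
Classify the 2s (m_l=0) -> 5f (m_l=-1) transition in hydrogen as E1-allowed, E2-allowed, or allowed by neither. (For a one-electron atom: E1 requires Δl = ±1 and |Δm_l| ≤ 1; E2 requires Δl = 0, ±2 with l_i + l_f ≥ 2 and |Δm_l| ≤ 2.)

Δl = 3 − 0 = +3; l_i + l_f = 3.
Δm_l = -1.
E1 (Δl = ±1, |Δm_l| ≤ 1): not satisfied.
E2 (Δl = 0,±2, l_i+l_f ≥ 2, |Δm_l| ≤ 2): not satisfied.

neither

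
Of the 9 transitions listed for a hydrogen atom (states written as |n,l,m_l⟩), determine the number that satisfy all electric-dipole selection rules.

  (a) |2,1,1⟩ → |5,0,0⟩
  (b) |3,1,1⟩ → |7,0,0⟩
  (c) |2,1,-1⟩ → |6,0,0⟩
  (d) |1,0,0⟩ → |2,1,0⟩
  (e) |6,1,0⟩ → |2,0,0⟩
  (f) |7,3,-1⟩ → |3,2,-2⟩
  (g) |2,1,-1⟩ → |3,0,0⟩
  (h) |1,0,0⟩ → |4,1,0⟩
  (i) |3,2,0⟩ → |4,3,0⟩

(a) allowed
(b) allowed
(c) allowed
(d) allowed
(e) allowed
(f) allowed
(g) allowed
(h) allowed
(i) allowed
Total allowed: 9 of 9.

9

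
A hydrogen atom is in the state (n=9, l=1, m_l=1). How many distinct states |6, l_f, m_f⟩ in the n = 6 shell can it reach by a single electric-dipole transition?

4

E1 requires Δl = ±1, so l_f ∈ {0, 2}; with 0 ≤ l_f ≤ n_f−1 = 5, the allowed l_f values are {0, 2}.
For l_f = 0: m_f ∈ {m_i−1, m_i, m_i+1} ∩ [−0, 0] = {0} → 1 state.
For l_f = 2: m_f ∈ {m_i−1, m_i, m_i+1} ∩ [−2, 2] = {0, 1, 2} → 3 states.
Total: 4.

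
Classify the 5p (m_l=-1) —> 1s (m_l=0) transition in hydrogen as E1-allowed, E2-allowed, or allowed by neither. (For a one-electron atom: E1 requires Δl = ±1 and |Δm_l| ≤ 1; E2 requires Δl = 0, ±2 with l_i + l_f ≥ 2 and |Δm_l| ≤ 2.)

Δl = 0 − 1 = -1; l_i + l_f = 1.
Δm_l = +1.
E1 (Δl = ±1, |Δm_l| ≤ 1): satisfied.
E2 (Δl = 0,±2, l_i+l_f ≥ 2, |Δm_l| ≤ 2): not satisfied.

E1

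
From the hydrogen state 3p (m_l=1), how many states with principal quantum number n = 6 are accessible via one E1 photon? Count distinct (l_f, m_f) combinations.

4

E1 requires Δl = ±1, so l_f ∈ {0, 2}; with 0 ≤ l_f ≤ n_f−1 = 5, the allowed l_f values are {0, 2}.
For l_f = 0: m_f ∈ {m_i−1, m_i, m_i+1} ∩ [−0, 0] = {0} → 1 state.
For l_f = 2: m_f ∈ {m_i−1, m_i, m_i+1} ∩ [−2, 2] = {0, 1, 2} → 3 states.
Total: 4.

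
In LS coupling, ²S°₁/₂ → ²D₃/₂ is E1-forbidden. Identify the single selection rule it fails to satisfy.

the ΔL = 0, ±1 rule

Reading off the term symbols: S 1/2→1/2, L 0→2, J 1/2→3/2, parity odd→even.
ΔS = 0: S: 1/2 → 1/2 — satisfied.
ΔL = 0, ±1 (not L=0↔0): L: 0 → 2, ΔL = +2 — violated.
Parity must change: odd → even — satisfied.
ΔJ = 0, ±1 (not J=0↔0): J: 1/2 → 3/2, ΔJ = +1 — satisfied.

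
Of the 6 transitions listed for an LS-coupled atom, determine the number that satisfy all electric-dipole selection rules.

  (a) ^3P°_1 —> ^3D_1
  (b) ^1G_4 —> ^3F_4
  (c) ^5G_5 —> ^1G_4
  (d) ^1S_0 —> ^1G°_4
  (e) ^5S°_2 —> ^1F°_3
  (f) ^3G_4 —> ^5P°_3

1

(a) allowed
(b) forbidden (parity, ΔS fail)
(c) forbidden (parity, ΔS fail)
(d) forbidden (ΔL, ΔJ fail)
(e) forbidden (parity, ΔS, ΔL fail)
(f) forbidden (ΔS, ΔL fail)
Total allowed: 1 of 6.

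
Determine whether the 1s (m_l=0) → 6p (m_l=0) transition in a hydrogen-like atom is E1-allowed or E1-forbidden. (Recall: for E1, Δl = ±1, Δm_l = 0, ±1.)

allowed

Initial l = 0, final l = 1, so Δl = +1. E1 requires Δl = ±1: passes.
Δm_l = 0 − (0) = +0. E1 requires Δm_l = 0, ±1: passes.
All E1 selection rules are satisfied.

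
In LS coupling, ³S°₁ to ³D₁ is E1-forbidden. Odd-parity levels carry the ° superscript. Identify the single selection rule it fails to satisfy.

ΔS = 0: S: 1 → 1 — ✓.
ΔL = 0, ±1 (not L=0↔0): L: 0 → 2, ΔL = +2 — ✗.
Parity must change: odd → even — ✓.
ΔJ = 0, ±1 (not J=0↔0): J: 1 → 1, ΔJ = +0 — ✓.

the ΔL = 0, ±1 rule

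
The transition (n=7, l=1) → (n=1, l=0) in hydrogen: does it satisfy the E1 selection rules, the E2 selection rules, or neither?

E1

Δl = 0 − 1 = -1; l_i + l_f = 1.
E1 (Δl = ±1): satisfied.
E2 (Δl = 0,±2, l_i+l_f ≥ 2): not satisfied.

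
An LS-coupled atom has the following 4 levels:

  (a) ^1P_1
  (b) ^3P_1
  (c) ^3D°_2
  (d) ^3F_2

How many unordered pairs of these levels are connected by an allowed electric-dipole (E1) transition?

2

(a)–(b): forbidden (parity, ΔS).
(a)–(c): forbidden (ΔS).
(a)–(d): forbidden (parity, ΔS, ΔL).
(b)–(c): allowed.
(b)–(d): forbidden (parity, ΔL).
(c)–(d): allowed.
Allowed pairs: 2 of 6.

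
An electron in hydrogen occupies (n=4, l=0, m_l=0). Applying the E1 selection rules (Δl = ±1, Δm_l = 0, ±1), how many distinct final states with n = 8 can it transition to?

E1 requires Δl = ±1, so l_f ∈ {-1, 1}; with 0 ≤ l_f ≤ n_f−1 = 7, the allowed l_f values are {1}.
For l_f = 1: m_f ∈ {m_i−1, m_i, m_i+1} ∩ [−1, 1] = {-1, 0, 1} → 3 states.
Total: 3.

3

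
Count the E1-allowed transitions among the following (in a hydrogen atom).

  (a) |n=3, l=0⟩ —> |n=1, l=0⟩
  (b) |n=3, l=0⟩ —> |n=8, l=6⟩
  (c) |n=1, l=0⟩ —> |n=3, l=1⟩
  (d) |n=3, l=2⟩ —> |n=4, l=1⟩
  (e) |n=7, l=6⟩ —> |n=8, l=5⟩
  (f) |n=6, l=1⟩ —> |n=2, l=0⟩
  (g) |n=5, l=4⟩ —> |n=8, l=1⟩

(a) forbidden — Δl = +0 (E1 requires Δl = ±1)
(b) forbidden — Δl = +6 (E1 requires Δl = ±1)
(c) allowed
(d) allowed
(e) allowed
(f) allowed
(g) forbidden — Δl = -3 (E1 requires Δl = ±1)
Total allowed: 4 of 7.

4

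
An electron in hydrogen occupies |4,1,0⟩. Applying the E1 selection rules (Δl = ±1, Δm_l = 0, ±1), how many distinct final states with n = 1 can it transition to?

1

E1 requires Δl = ±1, so l_f ∈ {0, 2}; with 0 ≤ l_f ≤ n_f−1 = 0, the allowed l_f values are {0}.
For l_f = 0: m_f ∈ {m_i−1, m_i, m_i+1} ∩ [−0, 0] = {0} → 1 state.
Total: 1.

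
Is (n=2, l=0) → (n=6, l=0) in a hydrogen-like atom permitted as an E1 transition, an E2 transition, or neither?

neither

Δl = 0 − 0 = +0; l_i + l_f = 0.
E1 (Δl = ±1): not satisfied.
E2 (Δl = 0,±2, l_i+l_f ≥ 2): not satisfied.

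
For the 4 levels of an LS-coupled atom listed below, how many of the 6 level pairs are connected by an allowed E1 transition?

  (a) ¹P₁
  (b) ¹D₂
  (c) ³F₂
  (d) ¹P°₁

2

(a)–(b): forbidden (parity).
(a)–(c): forbidden (parity, ΔS, ΔL).
(a)–(d): allowed.
(b)–(c): forbidden (parity, ΔS).
(b)–(d): allowed.
(c)–(d): forbidden (ΔS, ΔL).
Allowed pairs: 2 of 6.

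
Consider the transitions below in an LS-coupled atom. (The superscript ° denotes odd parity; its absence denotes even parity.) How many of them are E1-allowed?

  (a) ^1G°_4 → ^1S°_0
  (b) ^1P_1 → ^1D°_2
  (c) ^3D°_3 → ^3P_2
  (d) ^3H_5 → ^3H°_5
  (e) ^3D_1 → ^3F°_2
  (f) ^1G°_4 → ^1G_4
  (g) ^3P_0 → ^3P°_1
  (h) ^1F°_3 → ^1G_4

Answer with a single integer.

7

(a) forbidden (parity, ΔL, ΔJ fail)
(b) allowed
(c) allowed
(d) allowed
(e) allowed
(f) allowed
(g) allowed
(h) allowed
Total allowed: 7 of 8.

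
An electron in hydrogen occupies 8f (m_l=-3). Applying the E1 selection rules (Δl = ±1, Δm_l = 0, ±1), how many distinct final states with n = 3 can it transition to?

E1 requires Δl = ±1, so l_f ∈ {2, 4}; with 0 ≤ l_f ≤ n_f−1 = 2, the allowed l_f values are {2}.
For l_f = 2: m_f ∈ {m_i−1, m_i, m_i+1} ∩ [−2, 2] = {-2} → 1 state.
Total: 1.

1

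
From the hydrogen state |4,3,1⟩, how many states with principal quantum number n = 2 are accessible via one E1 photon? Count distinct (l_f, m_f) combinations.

0

E1 requires l_f ∈ {2, 4}, but neither lies in [0, 1], so no final state is reachable.
Total: 0.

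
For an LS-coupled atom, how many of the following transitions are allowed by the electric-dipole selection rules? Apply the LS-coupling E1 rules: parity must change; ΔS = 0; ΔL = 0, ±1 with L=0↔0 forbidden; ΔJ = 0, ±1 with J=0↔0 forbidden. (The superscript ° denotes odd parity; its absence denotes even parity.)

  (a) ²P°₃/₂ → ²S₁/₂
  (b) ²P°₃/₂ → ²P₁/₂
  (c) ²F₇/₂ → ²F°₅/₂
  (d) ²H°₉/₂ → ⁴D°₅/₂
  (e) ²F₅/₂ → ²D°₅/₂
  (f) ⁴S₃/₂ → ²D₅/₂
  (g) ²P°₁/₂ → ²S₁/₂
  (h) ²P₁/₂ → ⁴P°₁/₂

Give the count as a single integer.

(a) allowed
(b) allowed
(c) allowed
(d) forbidden (parity, ΔS, ΔL, ΔJ fail)
(e) allowed
(f) forbidden (parity, ΔS, ΔL fail)
(g) allowed
(h) forbidden (ΔS fails)
Total allowed: 5 of 8.

5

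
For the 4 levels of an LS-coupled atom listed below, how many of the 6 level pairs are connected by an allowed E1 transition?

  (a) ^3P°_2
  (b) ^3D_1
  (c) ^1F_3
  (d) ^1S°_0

1

(a)–(b): allowed.
(a)–(c): forbidden (ΔS, ΔL).
(a)–(d): forbidden (parity, ΔS, ΔJ).
(b)–(c): forbidden (parity, ΔS, ΔJ).
(b)–(d): forbidden (ΔS, ΔL).
(c)–(d): forbidden (ΔL, ΔJ).
Allowed pairs: 1 of 6.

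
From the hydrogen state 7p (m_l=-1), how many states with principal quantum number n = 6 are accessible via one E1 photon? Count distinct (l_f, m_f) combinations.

E1 requires Δl = ±1, so l_f ∈ {0, 2}; with 0 ≤ l_f ≤ n_f−1 = 5, the allowed l_f values are {0, 2}.
For l_f = 0: m_f ∈ {m_i−1, m_i, m_i+1} ∩ [−0, 0] = {0} → 1 state.
For l_f = 2: m_f ∈ {m_i−1, m_i, m_i+1} ∩ [−2, 2] = {-2, -1, 0} → 3 states.
Total: 4.

4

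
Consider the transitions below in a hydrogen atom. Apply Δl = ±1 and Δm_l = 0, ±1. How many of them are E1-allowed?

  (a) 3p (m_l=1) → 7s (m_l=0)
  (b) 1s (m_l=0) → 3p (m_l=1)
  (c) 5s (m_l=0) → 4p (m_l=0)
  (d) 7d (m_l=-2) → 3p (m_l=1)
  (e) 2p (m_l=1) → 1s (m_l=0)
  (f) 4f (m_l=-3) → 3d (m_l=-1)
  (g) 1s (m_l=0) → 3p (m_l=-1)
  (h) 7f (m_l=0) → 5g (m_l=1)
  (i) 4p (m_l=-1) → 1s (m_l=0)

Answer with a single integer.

7

(a) allowed
(b) allowed
(c) allowed
(d) forbidden — Δm_l = +3 (E1 requires Δm_l = 0, ±1)
(e) allowed
(f) forbidden — Δm_l = +2 (E1 requires Δm_l = 0, ±1)
(g) allowed
(h) allowed
(i) allowed
Total allowed: 7 of 9.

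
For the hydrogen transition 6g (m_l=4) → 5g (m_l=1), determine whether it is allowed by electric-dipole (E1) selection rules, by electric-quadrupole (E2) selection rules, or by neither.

Δl = 4 − 4 = +0; l_i + l_f = 8.
Δm_l = -3.
E1 (Δl = ±1, |Δm_l| ≤ 1): not satisfied.
E2 (Δl = 0,±2, l_i+l_f ≥ 2, |Δm_l| ≤ 2): not satisfied.

neither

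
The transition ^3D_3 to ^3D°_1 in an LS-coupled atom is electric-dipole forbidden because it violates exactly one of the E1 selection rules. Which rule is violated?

the ΔJ = 0, ±1 rule

Parity must change: even → odd — passes.
ΔS = 0: S: 1 → 1 — passes.
ΔL = 0, ±1 (not L=0↔0): L: 2 → 2, ΔL = +0 — passes.
ΔJ = 0, ±1 (not J=0↔0): J: 3 → 1, ΔJ = -2 — fails.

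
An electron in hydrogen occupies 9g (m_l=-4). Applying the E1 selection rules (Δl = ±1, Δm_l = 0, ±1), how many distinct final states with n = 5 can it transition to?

E1 requires Δl = ±1, so l_f ∈ {3, 5}; with 0 ≤ l_f ≤ n_f−1 = 4, the allowed l_f values are {3}.
For l_f = 3: m_f ∈ {m_i−1, m_i, m_i+1} ∩ [−3, 3] = {-3} → 1 state.
Total: 1.

1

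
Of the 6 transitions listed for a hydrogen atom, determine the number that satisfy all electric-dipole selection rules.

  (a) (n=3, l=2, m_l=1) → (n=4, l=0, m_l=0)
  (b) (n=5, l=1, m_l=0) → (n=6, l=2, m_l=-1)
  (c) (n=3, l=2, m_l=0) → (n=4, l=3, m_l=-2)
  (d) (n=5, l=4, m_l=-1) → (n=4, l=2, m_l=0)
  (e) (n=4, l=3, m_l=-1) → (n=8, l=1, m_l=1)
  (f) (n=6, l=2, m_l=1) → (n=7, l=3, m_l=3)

(a) forbidden — Δl = -2 (E1 requires Δl = ±1)
(b) allowed
(c) forbidden — Δm_l = -2 (E1 requires Δm_l = 0, ±1)
(d) forbidden — Δl = -2 (E1 requires Δl = ±1)
(e) forbidden — Δl = -2 (E1 requires Δl = ±1); Δm_l = +2 (E1 requires Δm_l = 0, ±1)
(f) forbidden — Δm_l = +2 (E1 requires Δm_l = 0, ±1)
Total allowed: 1 of 6.

1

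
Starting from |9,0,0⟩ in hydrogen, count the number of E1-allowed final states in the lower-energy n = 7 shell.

E1 requires Δl = ±1, so l_f ∈ {-1, 1}; with 0 ≤ l_f ≤ n_f−1 = 6, the allowed l_f values are {1}.
For l_f = 1: m_f ∈ {m_i−1, m_i, m_i+1} ∩ [−1, 1] = {-1, 0, 1} → 3 states.
Total: 3.

3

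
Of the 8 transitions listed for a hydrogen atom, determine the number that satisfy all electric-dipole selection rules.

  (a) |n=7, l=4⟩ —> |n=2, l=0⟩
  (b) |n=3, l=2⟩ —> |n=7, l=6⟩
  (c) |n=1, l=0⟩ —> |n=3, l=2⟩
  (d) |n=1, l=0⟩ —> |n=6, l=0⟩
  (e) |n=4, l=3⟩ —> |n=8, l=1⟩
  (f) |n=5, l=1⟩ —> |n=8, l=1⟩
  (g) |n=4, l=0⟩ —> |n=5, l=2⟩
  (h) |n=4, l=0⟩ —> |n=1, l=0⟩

0

(a) forbidden — Δl = -4 (E1 requires Δl = ±1)
(b) forbidden — Δl = +4 (E1 requires Δl = ±1)
(c) forbidden — Δl = +2 (E1 requires Δl = ±1)
(d) forbidden — Δl = +0 (E1 requires Δl = ±1)
(e) forbidden — Δl = -2 (E1 requires Δl = ±1)
(f) forbidden — Δl = +0 (E1 requires Δl = ±1)
(g) forbidden — Δl = +2 (E1 requires Δl = ±1)
(h) forbidden — Δl = +0 (E1 requires Δl = ±1)
Total allowed: 0 of 8.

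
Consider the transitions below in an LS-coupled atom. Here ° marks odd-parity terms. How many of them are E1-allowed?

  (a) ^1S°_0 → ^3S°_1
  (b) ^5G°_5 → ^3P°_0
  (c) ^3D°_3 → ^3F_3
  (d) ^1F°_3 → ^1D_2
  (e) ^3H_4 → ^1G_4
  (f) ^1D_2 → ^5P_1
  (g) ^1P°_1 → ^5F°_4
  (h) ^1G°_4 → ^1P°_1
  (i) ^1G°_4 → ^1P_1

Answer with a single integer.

2

(a) forbidden (parity, ΔS, ΔL fail)
(b) forbidden (parity, ΔS, ΔL, ΔJ fail)
(c) allowed
(d) allowed
(e) forbidden (parity, ΔS fail)
(f) forbidden (parity, ΔS fail)
(g) forbidden (parity, ΔS, ΔL, ΔJ fail)
(h) forbidden (parity, ΔL, ΔJ fail)
(i) forbidden (ΔL, ΔJ fail)
Total allowed: 2 of 9.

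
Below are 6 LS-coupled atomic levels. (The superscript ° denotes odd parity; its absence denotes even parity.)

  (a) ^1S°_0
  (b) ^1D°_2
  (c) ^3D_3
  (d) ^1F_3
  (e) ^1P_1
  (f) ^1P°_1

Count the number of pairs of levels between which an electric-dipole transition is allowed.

4

(a)–(b): forbidden (parity, ΔL, ΔJ).
(a)–(c): forbidden (ΔS, ΔL, ΔJ).
(a)–(d): forbidden (ΔL, ΔJ).
(a)–(e): allowed.
(a)–(f): forbidden (parity).
(b)–(c): forbidden (ΔS).
(b)–(d): allowed.
(b)–(e): allowed.
(b)–(f): forbidden (parity).
(c)–(d): forbidden (parity, ΔS).
(c)–(e): forbidden (parity, ΔS, ΔJ).
(c)–(f): forbidden (ΔS, ΔJ).
(d)–(e): forbidden (parity, ΔL, ΔJ).
(d)–(f): forbidden (ΔL, ΔJ).
(e)–(f): allowed.
Allowed pairs: 4 of 15.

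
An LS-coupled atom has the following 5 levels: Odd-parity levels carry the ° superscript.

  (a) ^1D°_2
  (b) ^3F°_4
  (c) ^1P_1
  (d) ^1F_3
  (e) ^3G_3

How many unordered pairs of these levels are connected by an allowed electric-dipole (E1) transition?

(a)–(b): forbidden (parity, ΔS, ΔJ).
(a)–(c): allowed.
(a)–(d): allowed.
(a)–(e): forbidden (ΔS, ΔL).
(b)–(c): forbidden (ΔS, ΔL, ΔJ).
(b)–(d): forbidden (ΔS).
(b)–(e): allowed.
(c)–(d): forbidden (parity, ΔL, ΔJ).
(c)–(e): forbidden (parity, ΔS, ΔL, ΔJ).
(d)–(e): forbidden (parity, ΔS).
Allowed pairs: 3 of 10.

3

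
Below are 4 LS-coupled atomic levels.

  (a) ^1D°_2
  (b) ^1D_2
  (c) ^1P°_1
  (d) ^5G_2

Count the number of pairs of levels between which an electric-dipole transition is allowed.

2

(a)–(b): allowed.
(a)–(c): forbidden (parity).
(a)–(d): forbidden (ΔS, ΔL).
(b)–(c): allowed.
(b)–(d): forbidden (parity, ΔS, ΔL).
(c)–(d): forbidden (ΔS, ΔL).
Allowed pairs: 2 of 6.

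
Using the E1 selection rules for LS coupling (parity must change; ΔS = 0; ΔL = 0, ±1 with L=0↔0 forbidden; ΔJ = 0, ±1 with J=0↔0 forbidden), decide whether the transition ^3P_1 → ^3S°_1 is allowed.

Parity must change: even → odd — ✓.
ΔS = 0: S: 1 → 1 — ✓.
ΔL = 0, ±1 (not L=0↔0): L: 1 → 0, ΔL = -1 — ✓.
ΔJ = 0, ±1 (not J=0↔0): J: 1 → 1, ΔJ = +0 — ✓.
All four E1 rules are satisfied.

allowed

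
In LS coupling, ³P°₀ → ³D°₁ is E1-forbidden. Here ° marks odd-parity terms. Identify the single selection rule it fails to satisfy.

Parity must change: odd → odd — violated.
ΔS = 0: S: 1 → 1 — satisfied.
ΔL = 0, ±1 (not L=0↔0): L: 1 → 2, ΔL = +1 — satisfied.
ΔJ = 0, ±1 (not J=0↔0): J: 0 → 1, ΔJ = +1 — satisfied.

parity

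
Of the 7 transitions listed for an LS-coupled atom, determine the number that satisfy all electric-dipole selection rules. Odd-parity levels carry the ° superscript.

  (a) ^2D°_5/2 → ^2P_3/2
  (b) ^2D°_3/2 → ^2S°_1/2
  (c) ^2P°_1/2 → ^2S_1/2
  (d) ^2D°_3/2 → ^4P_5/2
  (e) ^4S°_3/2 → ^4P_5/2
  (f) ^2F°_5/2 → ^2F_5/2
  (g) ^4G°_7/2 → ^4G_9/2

(a) allowed
(b) forbidden (parity, ΔL fail)
(c) allowed
(d) forbidden (ΔS fails)
(e) allowed
(f) allowed
(g) allowed
Total allowed: 5 of 7.

5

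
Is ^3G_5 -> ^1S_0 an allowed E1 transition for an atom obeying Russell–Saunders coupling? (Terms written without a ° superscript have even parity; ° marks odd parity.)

forbidden

Parity must change: even → even — fails.
ΔJ = 0, ±1 (not J=0↔0): J: 5 → 0, ΔJ = -5 — fails.
ΔS = 0: S: 1 → 0 — fails.
ΔL = 0, ±1 (not L=0↔0): L: 4 → 0, ΔL = -4 — fails.
Rule(s) violated: parity, ΔS, ΔL, ΔJ.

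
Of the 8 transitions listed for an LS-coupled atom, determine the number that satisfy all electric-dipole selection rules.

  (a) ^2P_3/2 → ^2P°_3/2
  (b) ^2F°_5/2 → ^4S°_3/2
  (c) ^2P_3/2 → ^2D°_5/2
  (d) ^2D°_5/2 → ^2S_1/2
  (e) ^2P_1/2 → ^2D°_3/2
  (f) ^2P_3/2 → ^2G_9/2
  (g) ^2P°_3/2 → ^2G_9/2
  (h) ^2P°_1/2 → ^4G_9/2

3

(a) allowed
(b) forbidden (parity, ΔS, ΔL fail)
(c) allowed
(d) forbidden (ΔL, ΔJ fail)
(e) allowed
(f) forbidden (parity, ΔL, ΔJ fail)
(g) forbidden (ΔL, ΔJ fail)
(h) forbidden (ΔS, ΔL, ΔJ fail)
Total allowed: 3 of 8.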